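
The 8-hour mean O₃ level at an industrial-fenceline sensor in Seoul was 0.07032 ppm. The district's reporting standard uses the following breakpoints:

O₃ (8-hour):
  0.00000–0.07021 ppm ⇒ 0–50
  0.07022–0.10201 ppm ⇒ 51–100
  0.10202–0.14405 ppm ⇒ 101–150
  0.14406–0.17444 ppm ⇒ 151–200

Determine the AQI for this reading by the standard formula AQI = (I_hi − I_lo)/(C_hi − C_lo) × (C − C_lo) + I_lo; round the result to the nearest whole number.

O₃ 0.07032: bracket 0.07022–0.10201 → index 51–100; slope 49/0.03179, offset 0.00010.
AQI = 51 + 49/0.03179·0.00010 ≈ 51.15 ⇒ 51.

51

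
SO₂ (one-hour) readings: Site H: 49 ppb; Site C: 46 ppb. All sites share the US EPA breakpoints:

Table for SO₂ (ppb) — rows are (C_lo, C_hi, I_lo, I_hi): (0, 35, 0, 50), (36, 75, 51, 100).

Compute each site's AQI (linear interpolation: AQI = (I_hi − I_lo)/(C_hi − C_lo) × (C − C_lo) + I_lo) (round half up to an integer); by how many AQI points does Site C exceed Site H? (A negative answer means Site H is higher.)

Site H: row 36–75 (AQI 51–100). (100−51)·(49−36)/(75−36) + 51 = 49·13/39 + 51 ≈ 67.33 → 67.
Site C: 46 lies in 36–75, so I_lo=51, I_hi=100, C_lo=36, C_hi=75.
(100−51)/(75−36) × (46−36) + 51 = 49/39 × 10 + 51 ≈ 63.56 → 64.
AQIs: Site H=67, Site C=64. Site C (64) − Site H (67) = -3.

-3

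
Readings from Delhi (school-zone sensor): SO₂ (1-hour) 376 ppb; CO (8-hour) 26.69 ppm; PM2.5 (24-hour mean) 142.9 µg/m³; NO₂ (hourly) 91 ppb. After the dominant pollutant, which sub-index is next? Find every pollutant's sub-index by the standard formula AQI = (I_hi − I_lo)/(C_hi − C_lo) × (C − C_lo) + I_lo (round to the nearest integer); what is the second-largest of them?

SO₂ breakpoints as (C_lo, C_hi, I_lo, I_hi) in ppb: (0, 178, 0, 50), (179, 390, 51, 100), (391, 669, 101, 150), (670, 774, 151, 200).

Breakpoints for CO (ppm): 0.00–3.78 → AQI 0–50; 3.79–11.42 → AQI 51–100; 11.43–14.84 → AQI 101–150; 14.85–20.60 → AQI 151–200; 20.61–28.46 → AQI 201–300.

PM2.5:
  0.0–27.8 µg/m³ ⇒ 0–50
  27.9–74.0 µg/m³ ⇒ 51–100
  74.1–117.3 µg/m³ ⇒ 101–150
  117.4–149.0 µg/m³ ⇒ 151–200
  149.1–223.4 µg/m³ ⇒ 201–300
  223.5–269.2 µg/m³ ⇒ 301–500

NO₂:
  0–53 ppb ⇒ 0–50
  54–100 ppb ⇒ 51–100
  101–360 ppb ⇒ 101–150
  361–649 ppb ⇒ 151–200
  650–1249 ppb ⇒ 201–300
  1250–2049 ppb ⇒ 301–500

191

SO₂ 376: bracket 179–390 → index 51–100; slope 49/211, offset 197.
AQI = 51 + 49/211·197 ≈ 96.75 ⇒ 97.
CO: 26.69 lies in 20.61–28.46, so I_lo=201, I_hi=300, C_lo=20.61, C_hi=28.46.
(300−201)/(28.46−20.61) × (26.69−20.61) + 201 = 99/7.85 × 6.08 + 201 ≈ 277.68 → 278.
PM2.5: 142.9 lies in 117.4–149.0, so I_lo=151, I_hi=200, C_lo=117.4, C_hi=149.0.
(200−151)/(149.0−117.4) × (142.9−117.4) + 151 = 49/31.6 × 25.5 + 151 ≈ 190.54 → 191.
NO₂ 91: bracket 54–100 → index 51–100; slope 49/46, offset 37.
AQI = 51 + 49/46·37 ≈ 90.41 ⇒ 90.
Sub-indices: SO₂→97, CO→278, PM2.5→191, NO₂→90. Ranked high→low: 278, 191, 97, 90. Second-highest sub-index = 191.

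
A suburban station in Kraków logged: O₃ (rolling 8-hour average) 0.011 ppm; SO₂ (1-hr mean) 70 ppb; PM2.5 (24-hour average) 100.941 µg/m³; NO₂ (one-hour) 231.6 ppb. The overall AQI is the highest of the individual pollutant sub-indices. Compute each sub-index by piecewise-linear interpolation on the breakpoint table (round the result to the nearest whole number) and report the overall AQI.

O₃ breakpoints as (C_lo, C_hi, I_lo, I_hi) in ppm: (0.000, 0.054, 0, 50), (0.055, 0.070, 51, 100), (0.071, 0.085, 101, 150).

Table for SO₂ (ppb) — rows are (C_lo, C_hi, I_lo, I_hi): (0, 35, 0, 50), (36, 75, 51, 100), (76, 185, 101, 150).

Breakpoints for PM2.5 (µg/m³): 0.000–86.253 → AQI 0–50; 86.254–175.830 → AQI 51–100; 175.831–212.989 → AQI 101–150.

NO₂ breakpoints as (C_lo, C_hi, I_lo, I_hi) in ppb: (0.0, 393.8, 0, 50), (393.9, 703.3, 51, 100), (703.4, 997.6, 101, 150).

94

O₃: 0.011 lies in 0.000–0.054, so I_lo=0, I_hi=50, C_lo=0.000, C_hi=0.054.
(50−0)/(0.054−0.000) × (0.011−0.000) + 0 = 50/0.054 × 0.011 + 0 ≈ 10.19 → 10.
SO₂: row 36–75 (AQI 51–100). (100−51)·(70−36)/(75−36) + 51 = 49·34/39 + 51 ≈ 93.72 → 94.
PM2.5: 100.941 ∈ [86.254, 175.830] ↔ index [51, 100].
51 + (100.941−86.254)·(100−51)/(175.830−86.254) = 51 + 14.687·49/89.576 ≈ 59.03, so AQI = 59.
NO₂: row 0.0–393.8 (AQI 0–50). (50−0)·(231.6−0.0)/(393.8−0.0) + 0 = 50·231.6/393.8 + 0 ≈ 29.41 → 29.
Sub-indices: O₃→10, SO₂→94, PM2.5→59, NO₂→29. Overall AQI = max = 94; dominant pollutant is SO₂.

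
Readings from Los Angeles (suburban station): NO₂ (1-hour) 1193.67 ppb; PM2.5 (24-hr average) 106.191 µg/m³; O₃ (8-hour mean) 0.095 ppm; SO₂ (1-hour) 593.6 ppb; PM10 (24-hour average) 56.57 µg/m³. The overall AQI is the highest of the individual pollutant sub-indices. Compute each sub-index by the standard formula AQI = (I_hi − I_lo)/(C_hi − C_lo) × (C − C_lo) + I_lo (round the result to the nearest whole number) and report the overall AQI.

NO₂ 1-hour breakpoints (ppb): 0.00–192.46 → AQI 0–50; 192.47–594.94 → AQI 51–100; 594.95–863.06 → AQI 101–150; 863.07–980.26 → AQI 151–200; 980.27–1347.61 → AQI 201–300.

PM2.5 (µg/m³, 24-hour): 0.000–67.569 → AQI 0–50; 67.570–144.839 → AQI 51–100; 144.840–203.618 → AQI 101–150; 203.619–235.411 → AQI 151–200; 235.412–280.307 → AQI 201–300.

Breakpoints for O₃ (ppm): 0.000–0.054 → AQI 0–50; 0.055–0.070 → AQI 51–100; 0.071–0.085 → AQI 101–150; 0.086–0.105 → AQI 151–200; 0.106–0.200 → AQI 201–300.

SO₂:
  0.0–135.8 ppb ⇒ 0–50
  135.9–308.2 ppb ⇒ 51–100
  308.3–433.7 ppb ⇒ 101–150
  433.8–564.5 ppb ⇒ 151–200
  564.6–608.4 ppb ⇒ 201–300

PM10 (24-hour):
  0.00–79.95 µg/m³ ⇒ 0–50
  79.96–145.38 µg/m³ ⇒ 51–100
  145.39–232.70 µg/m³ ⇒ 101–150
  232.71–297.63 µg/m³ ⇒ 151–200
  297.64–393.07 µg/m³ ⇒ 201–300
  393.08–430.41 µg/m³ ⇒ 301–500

NO₂: 1193.67 lies in 980.27–1347.61, so I_lo=201, I_hi=300, C_lo=980.27, C_hi=1347.61.
(300−201)/(1347.61−980.27) × (1193.67−980.27) + 201 = 99/367.34 × 213.40 + 201 ≈ 258.51 → 259.
PM2.5: 106.191 ∈ [67.570, 144.839] ↔ index [51, 100].
51 + (106.191−67.570)·(100−51)/(144.839−67.570) = 51 + 38.621·49/77.269 ≈ 75.49, so AQI = 75.
O₃ 0.095: bracket 0.086–0.105 → index 151–200; slope 49/0.019, offset 0.009.
AQI = 151 + 49/0.019·0.009 ≈ 174.21 ⇒ 174.
SO₂: 593.6 ∈ [564.6, 608.4] ↔ index [201, 300].
201 + (593.6−564.6)·(300−201)/(608.4−564.6) = 201 + 29.0·99/43.8 ≈ 266.55, so AQI = 267.
PM10: row 0.00–79.95 (AQI 0–50). (50−0)·(56.57−0.00)/(79.95−0.00) + 0 = 50·56.57/79.95 + 0 ≈ 35.38 → 35.
Sub-indices: NO₂→259, PM2.5→75, O₃→174, SO₂→267, PM10→35. Overall AQI = max = 267; dominant pollutant is SO₂.
AQI 267: Very Unhealthy.

267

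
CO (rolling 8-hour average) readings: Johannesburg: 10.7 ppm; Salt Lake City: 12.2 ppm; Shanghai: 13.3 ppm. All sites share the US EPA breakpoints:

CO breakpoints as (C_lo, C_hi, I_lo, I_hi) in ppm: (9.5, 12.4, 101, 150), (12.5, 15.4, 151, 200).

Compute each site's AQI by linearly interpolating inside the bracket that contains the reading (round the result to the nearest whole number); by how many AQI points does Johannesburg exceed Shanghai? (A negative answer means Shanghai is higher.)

Johannesburg: row 9.5–12.4 (AQI 101–150). (150−101)·(10.7−9.5)/(12.4−9.5) + 101 = 49·1.2/2.9 + 101 ≈ 121.28 → 121.
Salt Lake City 12.2: bracket 9.5–12.4 → index 101–150; slope 49/2.9, offset 2.7.
AQI = 101 + 49/2.9·2.7 ≈ 146.62 ⇒ 147.
Shanghai: 13.3 ∈ [12.5, 15.4] ↔ index [151, 200].
151 + (13.3−12.5)·(200−151)/(15.4−12.5) = 151 + 0.8·49/2.9 ≈ 164.52, so AQI = 165.
AQIs: Johannesburg=121, Salt Lake City=147, Shanghai=165. Johannesburg (121) − Shanghai (165) = -44.

-44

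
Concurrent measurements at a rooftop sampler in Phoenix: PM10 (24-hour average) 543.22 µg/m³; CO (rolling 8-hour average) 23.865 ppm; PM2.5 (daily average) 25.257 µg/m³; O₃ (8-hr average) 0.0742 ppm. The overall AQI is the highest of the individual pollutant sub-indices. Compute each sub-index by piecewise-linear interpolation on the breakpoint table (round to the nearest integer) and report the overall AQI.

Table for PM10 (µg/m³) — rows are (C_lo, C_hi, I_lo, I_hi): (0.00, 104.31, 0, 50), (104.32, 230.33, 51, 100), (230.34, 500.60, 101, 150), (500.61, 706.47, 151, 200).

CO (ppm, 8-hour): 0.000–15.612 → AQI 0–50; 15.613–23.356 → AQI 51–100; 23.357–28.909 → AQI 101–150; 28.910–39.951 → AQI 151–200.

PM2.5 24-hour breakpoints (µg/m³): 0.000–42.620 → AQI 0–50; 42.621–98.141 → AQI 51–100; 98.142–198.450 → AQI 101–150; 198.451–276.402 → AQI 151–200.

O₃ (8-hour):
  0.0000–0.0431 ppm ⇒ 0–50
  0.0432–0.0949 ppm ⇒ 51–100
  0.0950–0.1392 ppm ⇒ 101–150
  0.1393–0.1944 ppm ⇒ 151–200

PM10: 543.22 ∈ [500.61, 706.47] ↔ index [151, 200].
151 + (543.22−500.61)·(200−151)/(706.47−500.61) = 151 + 42.61·49/205.86 ≈ 161.14, so AQI = 161.
CO 23.865: bracket 23.357–28.909 → index 101–150; slope 49/5.552, offset 0.508.
AQI = 101 + 49/5.552·0.508 ≈ 105.48 ⇒ 105.
PM2.5: row 0.000–42.620 (AQI 0–50). (50−0)·(25.257−0.000)/(42.620−0.000) + 0 = 50·25.257/42.620 + 0 ≈ 29.63 → 30.
O₃ 0.0742: bracket 0.0432–0.0949 → index 51–100; slope 49/0.0517, offset 0.0310.
AQI = 51 + 49/0.0517·0.0310 ≈ 80.38 ⇒ 80.
Sub-indices: PM10→161, CO→105, PM2.5→30, O₃→80. Overall AQI = max = 161; dominant pollutant is PM10.

161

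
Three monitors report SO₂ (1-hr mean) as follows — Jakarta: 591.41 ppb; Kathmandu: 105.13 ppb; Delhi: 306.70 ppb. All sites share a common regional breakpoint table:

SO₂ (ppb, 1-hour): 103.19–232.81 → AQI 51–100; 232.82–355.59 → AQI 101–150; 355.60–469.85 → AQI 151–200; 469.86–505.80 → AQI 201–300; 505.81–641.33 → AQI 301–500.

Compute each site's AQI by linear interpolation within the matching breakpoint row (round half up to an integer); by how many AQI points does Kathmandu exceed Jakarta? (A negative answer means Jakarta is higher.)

Jakarta: 591.41 lies in 505.81–641.33, so I_lo=301, I_hi=500, C_lo=505.81, C_hi=641.33.
(500−301)/(641.33−505.81) × (591.41−505.81) + 301 = 199/135.52 × 85.60 + 301 ≈ 426.70 → 427.
Kathmandu: 105.13 ∈ [103.19, 232.81] ↔ index [51, 100].
51 + (105.13−103.19)·(100−51)/(232.81−103.19) = 51 + 1.94·49/129.62 ≈ 51.73, so AQI = 52.
Delhi: row 232.82–355.59 (AQI 101–150). (150−101)·(306.70−232.82)/(355.59−232.82) + 101 = 49·73.88/122.77 + 101 ≈ 130.49 → 130.
AQIs: Jakarta=427, Kathmandu=52, Delhi=130. Kathmandu (52) − Jakarta (427) = -375.

-375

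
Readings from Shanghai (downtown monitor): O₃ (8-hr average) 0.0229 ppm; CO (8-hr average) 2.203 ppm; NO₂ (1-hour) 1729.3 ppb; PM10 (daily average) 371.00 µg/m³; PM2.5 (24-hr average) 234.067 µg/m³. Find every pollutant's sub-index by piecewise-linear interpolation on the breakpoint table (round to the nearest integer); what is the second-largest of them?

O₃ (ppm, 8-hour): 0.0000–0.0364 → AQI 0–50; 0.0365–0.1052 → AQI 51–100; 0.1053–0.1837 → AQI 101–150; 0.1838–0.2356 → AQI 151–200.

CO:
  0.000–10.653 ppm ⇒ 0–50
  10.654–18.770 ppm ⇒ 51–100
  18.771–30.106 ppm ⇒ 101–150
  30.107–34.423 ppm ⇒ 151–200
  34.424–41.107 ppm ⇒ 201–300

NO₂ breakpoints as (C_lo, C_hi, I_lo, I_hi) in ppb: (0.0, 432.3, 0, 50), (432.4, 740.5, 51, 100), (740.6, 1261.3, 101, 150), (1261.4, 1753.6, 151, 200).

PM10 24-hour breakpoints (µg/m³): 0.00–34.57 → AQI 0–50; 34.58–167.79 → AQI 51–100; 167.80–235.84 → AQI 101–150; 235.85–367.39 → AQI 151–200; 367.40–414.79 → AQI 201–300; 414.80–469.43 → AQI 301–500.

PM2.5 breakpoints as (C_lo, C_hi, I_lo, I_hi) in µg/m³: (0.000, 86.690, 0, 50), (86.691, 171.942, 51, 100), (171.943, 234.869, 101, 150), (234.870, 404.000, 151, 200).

198

O₃: row 0.0000–0.0364 (AQI 0–50). (50−0)·(0.0229−0.0000)/(0.0364−0.0000) + 0 = 50·0.0229/0.0364 + 0 ≈ 31.46 → 31.
CO 2.203: bracket 0.000–10.653 → index 0–50; slope 50/10.653, offset 2.203.
AQI = 0 + 50/10.653·2.203 ≈ 10.34 ⇒ 10.
NO₂: 1729.3 lies in 1261.4–1753.6, so I_lo=151, I_hi=200, C_lo=1261.4, C_hi=1753.6.
(200−151)/(1753.6−1261.4) × (1729.3−1261.4) + 151 = 49/492.2 × 467.9 + 151 ≈ 197.58 → 198.
PM10: 371.00 lies in 367.40–414.79, so I_lo=201, I_hi=300, C_lo=367.40, C_hi=414.79.
(300−201)/(414.79−367.40) × (371.00−367.40) + 201 = 99/47.39 × 3.60 + 201 ≈ 208.52 → 209.
PM2.5: 234.067 ∈ [171.943, 234.869] ↔ index [101, 150].
101 + (234.067−171.943)·(150−101)/(234.869−171.943) = 101 + 62.124·49/62.926 ≈ 149.38, so AQI = 149.
Sub-indices: O₃→31, CO→10, NO₂→198, PM10→209, PM2.5→149. Ranked high→low: 209, 198, 149, 31, 10. Second-highest sub-index = 198.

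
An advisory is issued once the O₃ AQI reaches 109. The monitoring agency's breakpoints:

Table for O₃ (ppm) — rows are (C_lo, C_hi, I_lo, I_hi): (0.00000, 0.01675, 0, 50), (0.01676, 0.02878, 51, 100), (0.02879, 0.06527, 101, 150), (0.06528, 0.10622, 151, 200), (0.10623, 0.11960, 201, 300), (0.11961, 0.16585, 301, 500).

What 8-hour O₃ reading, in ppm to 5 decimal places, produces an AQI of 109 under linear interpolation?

0.03475

AQI 109 lies in the 101–150 band, which corresponds to 0.02879–0.06527 ppm.
C = 0.02879 + (109−101)×(0.06527−0.02879)/(150−101) = 0.02879 + 8×0.03648/49 ≈ 0.0347459 ppm → 0.03475 ppm to 5 dp.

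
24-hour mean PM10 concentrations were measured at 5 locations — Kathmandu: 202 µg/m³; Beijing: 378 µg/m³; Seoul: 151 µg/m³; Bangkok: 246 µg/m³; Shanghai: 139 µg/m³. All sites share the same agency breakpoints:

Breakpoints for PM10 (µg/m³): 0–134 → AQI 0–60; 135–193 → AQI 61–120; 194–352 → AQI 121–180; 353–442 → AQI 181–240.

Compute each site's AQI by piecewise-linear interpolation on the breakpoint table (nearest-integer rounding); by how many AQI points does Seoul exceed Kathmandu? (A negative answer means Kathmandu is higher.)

-47

Kathmandu: row 194–352 (AQI 121–180). (180−121)·(202−194)/(352−194) + 121 = 59·8/158 + 121 ≈ 123.99 → 124.
Beijing: 378 lies in 353–442, so I_lo=181, I_hi=240, C_lo=353, C_hi=442.
(240−181)/(442−353) × (378−353) + 181 = 59/89 × 25 + 181 ≈ 197.57 → 198.
Seoul 151: bracket 135–193 → index 61–120; slope 59/58, offset 16.
AQI = 61 + 59/58·16 ≈ 77.28 ⇒ 77.
Bangkok 246: bracket 194–352 → index 121–180; slope 59/158, offset 52.
AQI = 121 + 59/158·52 ≈ 140.42 ⇒ 140.
Shanghai: 139 lies in 135–193, so I_lo=61, I_hi=120, C_lo=135, C_hi=193.
(120−61)/(193−135) × (139−135) + 61 = 59/58 × 4 + 61 ≈ 65.07 → 65.
AQIs: Kathmandu=124, Beijing=198, Seoul=77, Bangkok=140, Shanghai=65. Seoul (77) − Kathmandu (124) = -47.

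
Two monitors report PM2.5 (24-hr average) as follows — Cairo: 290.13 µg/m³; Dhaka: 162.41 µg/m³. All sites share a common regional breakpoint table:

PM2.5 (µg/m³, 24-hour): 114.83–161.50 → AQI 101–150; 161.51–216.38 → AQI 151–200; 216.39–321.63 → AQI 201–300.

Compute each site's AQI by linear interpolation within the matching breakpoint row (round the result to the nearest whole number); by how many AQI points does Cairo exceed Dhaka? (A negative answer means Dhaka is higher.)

Cairo: 290.13 ∈ [216.39, 321.63] ↔ index [201, 300].
201 + (290.13−216.39)·(300−201)/(321.63−216.39) = 201 + 73.74·99/105.24 ≈ 270.37, so AQI = 270.
Dhaka: 162.41 ∈ [161.51, 216.38] ↔ index [151, 200].
151 + (162.41−161.51)·(200−151)/(216.38−161.51) = 151 + 0.90·49/54.87 ≈ 151.80, so AQI = 152.
AQIs: Cairo=270, Dhaka=152. Cairo (270) − Dhaka (152) = 118.

118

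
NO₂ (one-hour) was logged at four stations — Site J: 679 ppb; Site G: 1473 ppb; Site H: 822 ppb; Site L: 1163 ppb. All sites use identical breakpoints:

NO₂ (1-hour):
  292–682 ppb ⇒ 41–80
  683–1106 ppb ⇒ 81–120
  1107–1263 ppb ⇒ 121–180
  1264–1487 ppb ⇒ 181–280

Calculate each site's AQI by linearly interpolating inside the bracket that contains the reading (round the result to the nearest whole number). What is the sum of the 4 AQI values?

Site J: 679 lies in 292–682, so I_lo=41, I_hi=80, C_lo=292, C_hi=682.
(80−41)/(682−292) × (679−292) + 41 = 39/390 × 387 + 41 ≈ 79.70 → 80.
Site G: 1473 ∈ [1264, 1487] ↔ index [181, 280].
181 + (1473−1264)·(280−181)/(1487−1264) = 181 + 209·99/223 ≈ 273.78, so AQI = 274.
Site H 822: bracket 683–1106 → index 81–120; slope 39/423, offset 139.
AQI = 81 + 39/423·139 ≈ 93.82 ⇒ 94.
Site L 1163: bracket 1107–1263 → index 121–180; slope 59/156, offset 56.
AQI = 121 + 59/156·56 ≈ 142.18 ⇒ 142.
AQIs: Site J=80, Site G=274, Site H=94, Site L=142. Sum = 80 + 274 + 94 + 142 = 590.

590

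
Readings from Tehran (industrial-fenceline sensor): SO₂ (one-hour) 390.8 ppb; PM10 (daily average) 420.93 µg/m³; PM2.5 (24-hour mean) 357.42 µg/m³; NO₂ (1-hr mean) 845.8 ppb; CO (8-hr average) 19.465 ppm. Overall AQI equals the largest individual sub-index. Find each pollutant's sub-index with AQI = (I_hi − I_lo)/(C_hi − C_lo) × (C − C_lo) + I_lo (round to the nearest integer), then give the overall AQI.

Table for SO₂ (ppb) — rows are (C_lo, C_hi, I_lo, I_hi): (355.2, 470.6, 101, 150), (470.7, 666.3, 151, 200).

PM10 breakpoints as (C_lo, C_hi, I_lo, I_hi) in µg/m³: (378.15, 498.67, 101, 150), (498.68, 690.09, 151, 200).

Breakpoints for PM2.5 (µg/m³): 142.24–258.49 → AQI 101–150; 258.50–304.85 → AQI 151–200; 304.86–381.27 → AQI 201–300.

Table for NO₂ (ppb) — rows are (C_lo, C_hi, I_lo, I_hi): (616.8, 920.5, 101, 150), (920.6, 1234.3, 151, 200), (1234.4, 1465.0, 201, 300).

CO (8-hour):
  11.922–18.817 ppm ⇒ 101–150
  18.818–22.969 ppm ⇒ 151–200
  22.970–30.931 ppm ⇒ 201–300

269

SO₂: 390.8 ∈ [355.2, 470.6] ↔ index [101, 150].
101 + (390.8−355.2)·(150−101)/(470.6−355.2) = 101 + 35.6·49/115.4 ≈ 116.12, so AQI = 116.
PM10: 420.93 ∈ [378.15, 498.67] ↔ index [101, 150].
101 + (420.93−378.15)·(150−101)/(498.67−378.15) = 101 + 42.78·49/120.52 ≈ 118.39, so AQI = 118.
PM2.5: 357.42 lies in 304.86–381.27, so I_lo=201, I_hi=300, C_lo=304.86, C_hi=381.27.
(300−201)/(381.27−304.86) × (357.42−304.86) + 201 = 99/76.41 × 52.56 + 201 ≈ 269.10 → 269.
NO₂ 845.8: bracket 616.8–920.5 → index 101–150; slope 49/303.7, offset 229.0.
AQI = 101 + 49/303.7·229.0 ≈ 137.95 ⇒ 138.
CO 19.465: bracket 18.818–22.969 → index 151–200; slope 49/4.151, offset 0.647.
AQI = 151 + 49/4.151·0.647 ≈ 158.64 ⇒ 159.
Sub-indices: SO₂→116, PM10→118, PM2.5→269, NO₂→138, CO→159. Overall AQI = max = 269; dominant pollutant is PM2.5.
AQI 269: Very Unhealthy.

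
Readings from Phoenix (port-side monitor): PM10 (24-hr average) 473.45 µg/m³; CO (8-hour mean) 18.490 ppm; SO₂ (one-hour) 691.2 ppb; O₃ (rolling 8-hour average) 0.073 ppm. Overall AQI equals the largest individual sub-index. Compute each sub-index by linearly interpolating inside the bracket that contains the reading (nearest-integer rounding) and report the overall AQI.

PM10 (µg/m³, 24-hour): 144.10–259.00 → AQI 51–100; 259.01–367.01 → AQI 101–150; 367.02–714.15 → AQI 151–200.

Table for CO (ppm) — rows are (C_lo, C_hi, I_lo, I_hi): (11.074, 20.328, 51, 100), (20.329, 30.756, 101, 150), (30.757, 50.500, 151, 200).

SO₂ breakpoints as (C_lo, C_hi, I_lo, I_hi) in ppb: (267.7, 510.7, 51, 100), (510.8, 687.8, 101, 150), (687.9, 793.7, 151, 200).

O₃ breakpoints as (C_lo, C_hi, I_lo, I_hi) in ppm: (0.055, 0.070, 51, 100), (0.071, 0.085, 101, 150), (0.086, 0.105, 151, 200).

PM10: row 367.02–714.15 (AQI 151–200). (200−151)·(473.45−367.02)/(714.15−367.02) + 151 = 49·106.43/347.13 + 151 ≈ 166.02 → 166.
CO: 18.490 ∈ [11.074, 20.328] ↔ index [51, 100].
51 + (18.490−11.074)·(100−51)/(20.328−11.074) = 51 + 7.416·49/9.254 ≈ 90.27, so AQI = 90.
SO₂: row 687.9–793.7 (AQI 151–200). (200−151)·(691.2−687.9)/(793.7−687.9) + 151 = 49·3.3/105.8 + 151 ≈ 152.53 → 153.
O₃: 0.073 ∈ [0.071, 0.085] ↔ index [101, 150].
101 + (0.073−0.071)·(150−101)/(0.085−0.071) = 101 + 0.002·49/0.014 ≈ 108.00, so AQI = 108.
Sub-indices: PM10→166, CO→90, SO₂→153, O₃→108. Overall AQI = max = 166; dominant pollutant is PM10.

166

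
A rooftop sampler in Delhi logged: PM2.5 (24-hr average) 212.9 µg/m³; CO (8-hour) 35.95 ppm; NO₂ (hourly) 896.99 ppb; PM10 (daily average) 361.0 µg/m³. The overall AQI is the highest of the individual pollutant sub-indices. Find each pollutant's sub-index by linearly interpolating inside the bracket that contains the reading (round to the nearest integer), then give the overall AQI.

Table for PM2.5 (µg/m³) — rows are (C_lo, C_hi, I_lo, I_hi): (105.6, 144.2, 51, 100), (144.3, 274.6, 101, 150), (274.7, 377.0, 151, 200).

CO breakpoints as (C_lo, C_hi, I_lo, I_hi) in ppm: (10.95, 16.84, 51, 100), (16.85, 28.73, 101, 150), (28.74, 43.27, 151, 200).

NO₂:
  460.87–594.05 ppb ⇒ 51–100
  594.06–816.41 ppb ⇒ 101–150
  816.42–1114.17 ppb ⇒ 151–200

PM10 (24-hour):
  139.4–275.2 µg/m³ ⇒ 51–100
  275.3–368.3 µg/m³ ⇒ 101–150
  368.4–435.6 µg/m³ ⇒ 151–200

PM2.5: row 144.3–274.6 (AQI 101–150). (150−101)·(212.9−144.3)/(274.6−144.3) + 101 = 49·68.6/130.3 + 101 ≈ 126.80 → 127.
CO: 35.95 ∈ [28.74, 43.27] ↔ index [151, 200].
151 + (35.95−28.74)·(200−151)/(43.27−28.74) = 151 + 7.21·49/14.53 ≈ 175.31, so AQI = 175.
NO₂ 896.99: bracket 816.42–1114.17 → index 151–200; slope 49/297.75, offset 80.57.
AQI = 151 + 49/297.75·80.57 ≈ 164.26 ⇒ 164.
PM10: 361.0 lies in 275.3–368.3, so I_lo=101, I_hi=150, C_lo=275.3, C_hi=368.3.
(150−101)/(368.3−275.3) × (361.0−275.3) + 101 = 49/93.0 × 85.7 + 101 ≈ 146.15 → 146.
Sub-indices: PM2.5→127, CO→175, NO₂→164, PM10→146. Overall AQI = max = 175; dominant pollutant is CO.

175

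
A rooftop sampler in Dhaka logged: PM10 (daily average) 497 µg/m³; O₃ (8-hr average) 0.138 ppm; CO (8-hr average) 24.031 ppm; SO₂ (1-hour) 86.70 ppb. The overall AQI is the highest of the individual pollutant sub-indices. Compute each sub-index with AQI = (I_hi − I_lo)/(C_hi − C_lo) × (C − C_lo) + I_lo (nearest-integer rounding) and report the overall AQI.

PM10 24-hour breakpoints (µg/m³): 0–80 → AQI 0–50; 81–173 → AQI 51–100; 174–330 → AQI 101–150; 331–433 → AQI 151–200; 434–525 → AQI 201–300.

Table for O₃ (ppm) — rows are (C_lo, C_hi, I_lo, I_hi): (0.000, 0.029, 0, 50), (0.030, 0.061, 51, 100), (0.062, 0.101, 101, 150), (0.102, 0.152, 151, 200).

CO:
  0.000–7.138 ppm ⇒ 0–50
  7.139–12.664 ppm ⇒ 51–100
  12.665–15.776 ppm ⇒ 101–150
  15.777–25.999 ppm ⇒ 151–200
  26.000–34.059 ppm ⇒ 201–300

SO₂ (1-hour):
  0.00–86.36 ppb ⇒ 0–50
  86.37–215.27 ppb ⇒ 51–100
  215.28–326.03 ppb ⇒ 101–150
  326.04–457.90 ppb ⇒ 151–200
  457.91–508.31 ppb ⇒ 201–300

PM10: row 434–525 (AQI 201–300). (300−201)·(497−434)/(525−434) + 201 = 99·63/91 + 201 ≈ 269.54 → 270.
O₃: 0.138 lies in 0.102–0.152, so I_lo=151, I_hi=200, C_lo=0.102, C_hi=0.152.
(200−151)/(0.152−0.102) × (0.138−0.102) + 151 = 49/0.050 × 0.036 + 151 ≈ 186.28 → 186.
CO: 24.031 ∈ [15.777, 25.999] ↔ index [151, 200].
151 + (24.031−15.777)·(200−151)/(25.999−15.777) = 151 + 8.254·49/10.222 ≈ 190.57, so AQI = 191.
SO₂: row 86.37–215.27 (AQI 51–100). (100−51)·(86.70−86.37)/(215.27−86.37) + 51 = 49·0.33/128.90 + 51 ≈ 51.13 → 51.
Sub-indices: PM10→270, O₃→186, CO→191, SO₂→51. Overall AQI = max = 270; dominant pollutant is PM10.

270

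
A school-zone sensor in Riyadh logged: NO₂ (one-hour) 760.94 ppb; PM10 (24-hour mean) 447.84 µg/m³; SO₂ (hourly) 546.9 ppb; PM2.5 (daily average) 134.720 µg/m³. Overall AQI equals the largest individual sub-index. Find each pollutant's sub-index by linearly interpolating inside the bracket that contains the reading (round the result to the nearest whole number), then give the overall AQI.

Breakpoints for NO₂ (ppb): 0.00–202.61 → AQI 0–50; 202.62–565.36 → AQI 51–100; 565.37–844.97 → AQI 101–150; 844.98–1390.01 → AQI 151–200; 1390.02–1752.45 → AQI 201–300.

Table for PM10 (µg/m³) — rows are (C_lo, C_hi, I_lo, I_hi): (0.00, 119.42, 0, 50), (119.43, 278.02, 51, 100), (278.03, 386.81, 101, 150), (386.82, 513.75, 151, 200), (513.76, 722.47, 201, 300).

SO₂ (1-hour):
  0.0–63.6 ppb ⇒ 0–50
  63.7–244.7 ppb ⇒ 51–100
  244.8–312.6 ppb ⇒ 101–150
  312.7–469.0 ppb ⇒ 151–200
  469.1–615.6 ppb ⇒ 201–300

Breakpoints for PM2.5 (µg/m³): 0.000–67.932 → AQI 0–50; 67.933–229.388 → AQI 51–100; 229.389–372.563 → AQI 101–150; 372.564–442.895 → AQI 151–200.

NO₂: 760.94 ∈ [565.37, 844.97] ↔ index [101, 150].
101 + (760.94−565.37)·(150−101)/(844.97−565.37) = 101 + 195.57·49/279.60 ≈ 135.27, so AQI = 135.
PM10: row 386.82–513.75 (AQI 151–200). (200−151)·(447.84−386.82)/(513.75−386.82) + 151 = 49·61.02/126.93 + 151 ≈ 174.56 → 175.
SO₂: 546.9 lies in 469.1–615.6, so I_lo=201, I_hi=300, C_lo=469.1, C_hi=615.6.
(300−201)/(615.6−469.1) × (546.9−469.1) + 201 = 99/146.5 × 77.8 + 201 ≈ 253.57 → 254.
PM2.5 134.720: bracket 67.933–229.388 → index 51–100; slope 49/161.455, offset 66.787.
AQI = 51 + 49/161.455·66.787 ≈ 71.27 ⇒ 71.
Sub-indices: NO₂→135, PM10→175, SO₂→254, PM2.5→71. Overall AQI = max = 254; dominant pollutant is SO₂.
AQI 254: Very Unhealthy.

254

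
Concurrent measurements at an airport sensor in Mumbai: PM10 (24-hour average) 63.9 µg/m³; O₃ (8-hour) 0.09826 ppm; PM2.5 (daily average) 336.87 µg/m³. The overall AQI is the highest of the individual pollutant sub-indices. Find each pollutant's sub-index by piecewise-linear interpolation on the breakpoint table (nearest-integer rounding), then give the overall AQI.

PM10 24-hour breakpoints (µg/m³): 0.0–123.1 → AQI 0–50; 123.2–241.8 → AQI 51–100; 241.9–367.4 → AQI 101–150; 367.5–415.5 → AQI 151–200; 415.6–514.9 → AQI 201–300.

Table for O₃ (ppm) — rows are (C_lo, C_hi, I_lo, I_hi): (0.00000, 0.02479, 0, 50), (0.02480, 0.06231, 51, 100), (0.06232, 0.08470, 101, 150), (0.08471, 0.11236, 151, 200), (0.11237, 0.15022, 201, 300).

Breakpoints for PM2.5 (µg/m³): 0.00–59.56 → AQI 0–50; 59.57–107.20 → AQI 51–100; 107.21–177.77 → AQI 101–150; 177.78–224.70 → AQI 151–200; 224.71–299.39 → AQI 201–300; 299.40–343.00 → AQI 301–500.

472

PM10: 63.9 lies in 0.0–123.1, so I_lo=0, I_hi=50, C_lo=0.0, C_hi=123.1.
(50−0)/(123.1−0.0) × (63.9−0.0) + 0 = 50/123.1 × 63.9 + 0 ≈ 25.95 → 26.
O₃ 0.09826: bracket 0.08471–0.11236 → index 151–200; slope 49/0.02765, offset 0.01355.
AQI = 151 + 49/0.02765·0.01355 ≈ 175.01 ⇒ 175.
PM2.5: 336.87 ∈ [299.40, 343.00] ↔ index [301, 500].
301 + (336.87−299.40)·(500−301)/(343.00−299.40) = 301 + 37.47·199/43.60 ≈ 472.02, so AQI = 472.
Sub-indices: PM10→26, O₃→175, PM2.5→472. Overall AQI = max = 472; dominant pollutant is PM2.5.
AQI 472: Hazardous.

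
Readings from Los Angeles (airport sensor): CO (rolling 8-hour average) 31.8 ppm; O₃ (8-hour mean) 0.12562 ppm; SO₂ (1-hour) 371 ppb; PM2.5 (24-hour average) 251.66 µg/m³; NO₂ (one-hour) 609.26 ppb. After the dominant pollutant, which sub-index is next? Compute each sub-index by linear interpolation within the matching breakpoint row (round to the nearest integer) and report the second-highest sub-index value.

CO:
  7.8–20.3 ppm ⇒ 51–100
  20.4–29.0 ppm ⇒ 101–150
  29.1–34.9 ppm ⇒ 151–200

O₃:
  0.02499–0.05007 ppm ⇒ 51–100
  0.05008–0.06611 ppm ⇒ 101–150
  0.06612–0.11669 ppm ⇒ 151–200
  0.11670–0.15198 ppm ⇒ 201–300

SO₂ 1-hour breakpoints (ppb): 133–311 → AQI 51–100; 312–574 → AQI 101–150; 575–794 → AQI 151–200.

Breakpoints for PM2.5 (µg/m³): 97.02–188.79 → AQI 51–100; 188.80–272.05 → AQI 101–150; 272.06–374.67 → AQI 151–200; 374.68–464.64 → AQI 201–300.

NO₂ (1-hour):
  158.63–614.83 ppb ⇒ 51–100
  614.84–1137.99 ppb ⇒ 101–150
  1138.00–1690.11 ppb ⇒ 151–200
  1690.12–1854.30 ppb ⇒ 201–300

174

CO: row 29.1–34.9 (AQI 151–200). (200−151)·(31.8−29.1)/(34.9−29.1) + 151 = 49·2.7/5.8 + 151 ≈ 173.81 → 174.
O₃: 0.12562 ∈ [0.11670, 0.15198] ↔ index [201, 300].
201 + (0.12562−0.11670)·(300−201)/(0.15198−0.11670) = 201 + 0.00892·99/0.03528 ≈ 226.03, so AQI = 226.
SO₂: 371 ∈ [312, 574] ↔ index [101, 150].
101 + (371−312)·(150−101)/(574−312) = 101 + 59·49/262 ≈ 112.03, so AQI = 112.
PM2.5 251.66: bracket 188.80–272.05 → index 101–150; slope 49/83.25, offset 62.86.
AQI = 101 + 49/83.25·62.86 ≈ 138.00 ⇒ 138.
NO₂: row 158.63–614.83 (AQI 51–100). (100−51)·(609.26−158.63)/(614.83−158.63) + 51 = 49·450.63/456.20 + 51 ≈ 99.40 → 99.
Sub-indices: CO→174, O₃→226, SO₂→112, PM2.5→138, NO₂→99. Ranked high→low: 226, 174, 138, 112, 99. Second-highest sub-index = 174.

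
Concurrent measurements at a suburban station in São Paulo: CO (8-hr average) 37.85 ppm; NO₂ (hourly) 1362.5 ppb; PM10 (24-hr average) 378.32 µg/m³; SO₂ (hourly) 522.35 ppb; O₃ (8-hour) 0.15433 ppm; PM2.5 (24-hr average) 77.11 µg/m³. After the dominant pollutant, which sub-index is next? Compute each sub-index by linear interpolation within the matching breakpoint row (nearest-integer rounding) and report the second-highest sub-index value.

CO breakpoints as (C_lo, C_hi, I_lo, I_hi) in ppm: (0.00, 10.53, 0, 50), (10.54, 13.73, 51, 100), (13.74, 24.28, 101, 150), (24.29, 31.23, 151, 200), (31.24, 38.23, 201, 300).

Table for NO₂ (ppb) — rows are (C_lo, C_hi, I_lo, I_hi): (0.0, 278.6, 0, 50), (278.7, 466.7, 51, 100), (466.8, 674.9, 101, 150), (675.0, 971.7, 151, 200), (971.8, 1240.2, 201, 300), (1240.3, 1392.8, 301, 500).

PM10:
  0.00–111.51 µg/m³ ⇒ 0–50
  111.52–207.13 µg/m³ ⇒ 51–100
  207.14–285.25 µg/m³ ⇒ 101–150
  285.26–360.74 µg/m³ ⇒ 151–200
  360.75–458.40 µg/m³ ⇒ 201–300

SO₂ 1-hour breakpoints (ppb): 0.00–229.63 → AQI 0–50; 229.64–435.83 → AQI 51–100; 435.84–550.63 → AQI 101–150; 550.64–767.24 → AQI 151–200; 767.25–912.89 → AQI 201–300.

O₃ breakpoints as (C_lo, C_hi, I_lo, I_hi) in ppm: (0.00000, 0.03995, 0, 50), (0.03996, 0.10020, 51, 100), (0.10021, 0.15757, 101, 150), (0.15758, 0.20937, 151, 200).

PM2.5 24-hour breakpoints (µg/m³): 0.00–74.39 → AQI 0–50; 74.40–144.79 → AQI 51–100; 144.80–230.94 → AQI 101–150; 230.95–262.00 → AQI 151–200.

CO: 37.85 ∈ [31.24, 38.23] ↔ index [201, 300].
201 + (37.85−31.24)·(300−201)/(38.23−31.24) = 201 + 6.61·99/6.99 ≈ 294.62, so AQI = 295.
NO₂ 1362.5: bracket 1240.3–1392.8 → index 301–500; slope 199/152.5, offset 122.2.
AQI = 301 + 199/152.5·122.2 ≈ 460.46 ⇒ 460.
PM10 378.32: bracket 360.75–458.40 → index 201–300; slope 99/97.65, offset 17.57.
AQI = 201 + 99/97.65·17.57 ≈ 218.81 ⇒ 219.
SO₂: 522.35 lies in 435.84–550.63, so I_lo=101, I_hi=150, C_lo=435.84, C_hi=550.63.
(150−101)/(550.63−435.84) × (522.35−435.84) + 101 = 49/114.79 × 86.51 + 101 ≈ 137.93 → 138.
O₃: 0.15433 lies in 0.10021–0.15757, so I_lo=101, I_hi=150, C_lo=0.10021, C_hi=0.15757.
(150−101)/(0.15757−0.10021) × (0.15433−0.10021) + 101 = 49/0.05736 × 0.05412 + 101 ≈ 147.23 → 147.
PM2.5: 77.11 lies in 74.40–144.79, so I_lo=51, I_hi=100, C_lo=74.40, C_hi=144.79.
(100−51)/(144.79−74.40) × (77.11−74.40) + 51 = 49/70.39 × 2.71 + 51 ≈ 52.89 → 53.
Sub-indices: CO→295, NO₂→460, PM10→219, SO₂→138, O₃→147, PM2.5→53. Ranked high→low: 460, 295, 219, 147, 138, 53. Second-highest sub-index = 295.

295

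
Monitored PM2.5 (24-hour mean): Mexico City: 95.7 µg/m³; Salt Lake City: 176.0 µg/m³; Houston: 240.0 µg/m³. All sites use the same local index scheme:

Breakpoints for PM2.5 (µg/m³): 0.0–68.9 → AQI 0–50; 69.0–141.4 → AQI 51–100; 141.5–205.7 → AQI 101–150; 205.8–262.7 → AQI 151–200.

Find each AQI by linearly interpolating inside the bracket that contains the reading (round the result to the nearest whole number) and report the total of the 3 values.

Mexico City: row 69.0–141.4 (AQI 51–100). (100−51)·(95.7−69.0)/(141.4−69.0) + 51 = 49·26.7/72.4 + 51 ≈ 69.07 → 69.
Salt Lake City: row 141.5–205.7 (AQI 101–150). (150−101)·(176.0−141.5)/(205.7−141.5) + 101 = 49·34.5/64.2 + 101 ≈ 127.33 → 127.
Houston 240.0: bracket 205.8–262.7 → index 151–200; slope 49/56.9, offset 34.2.
AQI = 151 + 49/56.9·34.2 ≈ 180.45 ⇒ 180.
AQIs: Mexico City=69, Salt Lake City=127, Houston=180. Sum = 69 + 127 + 180 = 376.

376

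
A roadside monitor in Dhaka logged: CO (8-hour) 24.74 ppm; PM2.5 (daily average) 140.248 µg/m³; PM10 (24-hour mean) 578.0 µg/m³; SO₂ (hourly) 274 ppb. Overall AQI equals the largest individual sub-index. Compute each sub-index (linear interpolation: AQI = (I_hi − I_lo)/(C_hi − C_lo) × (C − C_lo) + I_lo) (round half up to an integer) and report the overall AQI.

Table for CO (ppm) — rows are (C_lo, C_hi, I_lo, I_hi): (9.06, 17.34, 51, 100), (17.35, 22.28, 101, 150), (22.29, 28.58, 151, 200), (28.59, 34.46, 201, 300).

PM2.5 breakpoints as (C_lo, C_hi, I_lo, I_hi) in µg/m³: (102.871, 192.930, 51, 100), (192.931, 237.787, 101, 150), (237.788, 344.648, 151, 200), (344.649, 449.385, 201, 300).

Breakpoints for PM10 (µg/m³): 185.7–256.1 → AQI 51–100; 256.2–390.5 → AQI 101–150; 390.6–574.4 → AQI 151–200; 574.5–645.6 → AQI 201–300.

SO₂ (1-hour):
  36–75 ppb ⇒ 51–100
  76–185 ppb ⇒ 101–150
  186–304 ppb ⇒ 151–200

206

CO: 24.74 ∈ [22.29, 28.58] ↔ index [151, 200].
151 + (24.74−22.29)·(200−151)/(28.58−22.29) = 151 + 2.45·49/6.29 ≈ 170.09, so AQI = 170.
PM2.5: row 102.871–192.930 (AQI 51–100). (100−51)·(140.248−102.871)/(192.930−102.871) + 51 = 49·37.377/90.059 + 51 ≈ 71.34 → 71.
PM10: 578.0 ∈ [574.5, 645.6] ↔ index [201, 300].
201 + (578.0−574.5)·(300−201)/(645.6−574.5) = 201 + 3.5·99/71.1 ≈ 205.87, so AQI = 206.
SO₂: 274 lies in 186–304, so I_lo=151, I_hi=200, C_lo=186, C_hi=304.
(200−151)/(304−186) × (274−186) + 151 = 49/118 × 88 + 151 ≈ 187.54 → 188.
Sub-indices: CO→170, PM2.5→71, PM10→206, SO₂→188. Overall AQI = max = 206; dominant pollutant is PM10.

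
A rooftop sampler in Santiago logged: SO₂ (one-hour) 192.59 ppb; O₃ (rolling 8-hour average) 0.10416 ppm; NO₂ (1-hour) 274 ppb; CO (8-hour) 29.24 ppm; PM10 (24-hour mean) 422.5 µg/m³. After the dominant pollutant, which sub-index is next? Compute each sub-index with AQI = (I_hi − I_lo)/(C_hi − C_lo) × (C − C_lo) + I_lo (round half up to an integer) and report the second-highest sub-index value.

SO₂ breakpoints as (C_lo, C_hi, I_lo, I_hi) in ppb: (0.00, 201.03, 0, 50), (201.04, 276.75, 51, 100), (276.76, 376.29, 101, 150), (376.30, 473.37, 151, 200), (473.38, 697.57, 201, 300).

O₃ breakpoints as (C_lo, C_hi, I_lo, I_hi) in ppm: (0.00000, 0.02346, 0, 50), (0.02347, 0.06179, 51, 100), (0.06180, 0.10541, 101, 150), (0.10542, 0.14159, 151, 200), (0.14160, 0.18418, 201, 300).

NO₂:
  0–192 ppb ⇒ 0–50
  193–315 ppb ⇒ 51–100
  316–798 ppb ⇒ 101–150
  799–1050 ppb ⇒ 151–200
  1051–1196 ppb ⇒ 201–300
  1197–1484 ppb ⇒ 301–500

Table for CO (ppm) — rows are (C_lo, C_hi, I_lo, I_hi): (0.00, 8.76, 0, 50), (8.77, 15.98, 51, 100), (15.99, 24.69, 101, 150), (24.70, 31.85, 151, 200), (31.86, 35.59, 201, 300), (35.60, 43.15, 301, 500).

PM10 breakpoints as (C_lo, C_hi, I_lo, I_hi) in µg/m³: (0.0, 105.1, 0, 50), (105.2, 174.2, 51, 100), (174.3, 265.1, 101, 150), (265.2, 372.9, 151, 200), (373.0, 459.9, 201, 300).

182

SO₂: 192.59 ∈ [0.00, 201.03] ↔ index [0, 50].
0 + (192.59−0.00)·(50−0)/(201.03−0.00) = 0 + 192.59·50/201.03 ≈ 47.90, so AQI = 48.
O₃: row 0.06180–0.10541 (AQI 101–150). (150−101)·(0.10416−0.06180)/(0.10541−0.06180) + 101 = 49·0.04236/0.04361 + 101 ≈ 148.60 → 149.
NO₂: 274 lies in 193–315, so I_lo=51, I_hi=100, C_lo=193, C_hi=315.
(100−51)/(315−193) × (274−193) + 51 = 49/122 × 81 + 51 ≈ 83.53 → 84.
CO: row 24.70–31.85 (AQI 151–200). (200−151)·(29.24−24.70)/(31.85−24.70) + 151 = 49·4.54/7.15 + 151 ≈ 182.11 → 182.
PM10 422.5: bracket 373.0–459.9 → index 201–300; slope 99/86.9, offset 49.5.
AQI = 201 + 99/86.9·49.5 ≈ 257.39 ⇒ 257.
Sub-indices: SO₂→48, O₃→149, NO₂→84, CO→182, PM10→257. Ranked high→low: 257, 182, 149, 84, 48. Second-highest sub-index = 182.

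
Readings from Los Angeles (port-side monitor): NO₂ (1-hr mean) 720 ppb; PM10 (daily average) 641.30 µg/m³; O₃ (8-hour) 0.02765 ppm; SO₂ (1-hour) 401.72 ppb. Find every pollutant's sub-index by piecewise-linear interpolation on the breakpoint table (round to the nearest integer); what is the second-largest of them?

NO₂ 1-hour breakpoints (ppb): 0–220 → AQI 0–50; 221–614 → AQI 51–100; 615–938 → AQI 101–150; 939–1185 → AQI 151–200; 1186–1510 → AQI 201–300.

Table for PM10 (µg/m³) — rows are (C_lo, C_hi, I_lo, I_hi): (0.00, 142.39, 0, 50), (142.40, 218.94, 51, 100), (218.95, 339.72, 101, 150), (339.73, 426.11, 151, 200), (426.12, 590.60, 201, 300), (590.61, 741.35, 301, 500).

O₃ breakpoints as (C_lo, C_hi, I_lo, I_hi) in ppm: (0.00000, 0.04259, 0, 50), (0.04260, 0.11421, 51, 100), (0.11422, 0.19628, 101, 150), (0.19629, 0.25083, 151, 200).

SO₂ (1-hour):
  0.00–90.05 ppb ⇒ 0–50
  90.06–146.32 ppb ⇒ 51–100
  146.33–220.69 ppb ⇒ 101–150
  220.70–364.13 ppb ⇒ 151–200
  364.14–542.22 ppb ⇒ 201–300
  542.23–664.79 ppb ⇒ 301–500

222

NO₂: 720 ∈ [615, 938] ↔ index [101, 150].
101 + (720−615)·(150−101)/(938−615) = 101 + 105·49/323 ≈ 116.93, so AQI = 117.
PM10: 641.30 ∈ [590.61, 741.35] ↔ index [301, 500].
301 + (641.30−590.61)·(500−301)/(741.35−590.61) = 301 + 50.69·199/150.74 ≈ 367.92, so AQI = 368.
O₃ 0.02765: bracket 0.00000–0.04259 → index 0–50; slope 50/0.04259, offset 0.02765.
AQI = 0 + 50/0.04259·0.02765 ≈ 32.46 ⇒ 32.
SO₂: 401.72 lies in 364.14–542.22, so I_lo=201, I_hi=300, C_lo=364.14, C_hi=542.22.
(300−201)/(542.22−364.14) × (401.72−364.14) + 201 = 99/178.08 × 37.58 + 201 ≈ 221.89 → 222.
Sub-indices: NO₂→117, PM10→368, O₃→32, SO₂→222. Ranked high→low: 368, 222, 117, 32. Second-highest sub-index = 222.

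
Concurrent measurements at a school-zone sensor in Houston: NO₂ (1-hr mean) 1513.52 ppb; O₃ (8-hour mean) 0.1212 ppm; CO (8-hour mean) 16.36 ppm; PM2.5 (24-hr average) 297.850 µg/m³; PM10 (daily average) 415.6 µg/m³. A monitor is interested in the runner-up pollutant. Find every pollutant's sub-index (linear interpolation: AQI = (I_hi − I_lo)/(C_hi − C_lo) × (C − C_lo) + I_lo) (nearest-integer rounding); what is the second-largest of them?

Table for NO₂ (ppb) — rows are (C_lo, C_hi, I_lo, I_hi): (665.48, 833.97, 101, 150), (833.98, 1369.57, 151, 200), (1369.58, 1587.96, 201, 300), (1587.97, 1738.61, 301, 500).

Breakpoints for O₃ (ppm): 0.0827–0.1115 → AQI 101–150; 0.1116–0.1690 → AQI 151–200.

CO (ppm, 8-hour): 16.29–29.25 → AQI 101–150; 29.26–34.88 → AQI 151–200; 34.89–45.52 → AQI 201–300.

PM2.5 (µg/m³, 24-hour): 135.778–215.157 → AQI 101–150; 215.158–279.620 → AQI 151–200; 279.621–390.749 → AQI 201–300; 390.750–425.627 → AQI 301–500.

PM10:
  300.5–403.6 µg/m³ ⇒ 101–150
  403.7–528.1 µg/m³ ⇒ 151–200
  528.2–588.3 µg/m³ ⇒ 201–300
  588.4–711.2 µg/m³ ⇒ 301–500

217

NO₂: 1513.52 ∈ [1369.58, 1587.96] ↔ index [201, 300].
201 + (1513.52−1369.58)·(300−201)/(1587.96−1369.58) = 201 + 143.94·99/218.38 ≈ 266.25, so AQI = 266.
O₃: 0.1212 ∈ [0.1116, 0.1690] ↔ index [151, 200].
151 + (0.1212−0.1116)·(200−151)/(0.1690−0.1116) = 151 + 0.0096·49/0.0574 ≈ 159.20, so AQI = 159.
CO: row 16.29–29.25 (AQI 101–150). (150−101)·(16.36−16.29)/(29.25−16.29) + 101 = 49·0.07/12.96 + 101 ≈ 101.26 → 101.
PM2.5: 297.850 ∈ [279.621, 390.749] ↔ index [201, 300].
201 + (297.850−279.621)·(300−201)/(390.749−279.621) = 201 + 18.229·99/111.128 ≈ 217.24, so AQI = 217.
PM10 415.6: bracket 403.7–528.1 → index 151–200; slope 49/124.4, offset 11.9.
AQI = 151 + 49/124.4·11.9 ≈ 155.69 ⇒ 156.
Sub-indices: NO₂→266, O₃→159, CO→101, PM2.5→217, PM10→156. Ranked high→low: 266, 217, 159, 156, 101. Second-highest sub-index = 217.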